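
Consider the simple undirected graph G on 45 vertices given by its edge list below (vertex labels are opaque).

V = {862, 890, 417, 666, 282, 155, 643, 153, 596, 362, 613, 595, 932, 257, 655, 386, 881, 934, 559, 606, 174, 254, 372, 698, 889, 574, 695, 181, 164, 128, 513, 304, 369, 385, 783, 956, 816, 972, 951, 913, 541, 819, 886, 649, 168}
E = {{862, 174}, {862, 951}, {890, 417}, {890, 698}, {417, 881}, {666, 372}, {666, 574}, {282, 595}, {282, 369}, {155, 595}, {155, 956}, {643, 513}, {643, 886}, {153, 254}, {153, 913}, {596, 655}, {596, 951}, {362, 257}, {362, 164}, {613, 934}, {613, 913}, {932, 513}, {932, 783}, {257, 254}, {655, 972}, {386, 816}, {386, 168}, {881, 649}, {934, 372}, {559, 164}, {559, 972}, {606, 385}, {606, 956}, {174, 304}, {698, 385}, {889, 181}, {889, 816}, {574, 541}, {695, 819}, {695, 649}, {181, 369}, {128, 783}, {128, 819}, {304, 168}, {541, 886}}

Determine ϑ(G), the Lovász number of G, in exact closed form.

deg(369) = 2; N(369) = {282, 181}.
Vertex 417 has 2 neighbors: 890, 881.
Vertex 643 has 2 neighbors: 513, 886.
deg(168) = 2; N(168) = {386, 304}.
45-vertex 2-regular graph: connected 2-regular on 45 ⇒ C_{45}.
Distinct eigenvalues (to 5 d.p.): [2.0, 1.98054, 1.92252, 1.82709, 1.6961, 1.53209, 1.33826, 1.11839, 0.87674, 0.61803, 0.3473, 0.0698, -0.20906, -0.48384, -0.74921, -1.0, -1.23132, -1.43868, -1.61803, -1.7659, -1.87939, -1.9563, -1.99513].
With N=45: ϑ(G) = 45·(-(-1)*2*cos(pi/45))/(2−(-2*cos(pi/45))) = 45*cos(pi/45)/(cos(pi/45) + 1).
= 22.472562147… (decimal).
Sandwich: α(G)=22 ≤ ϑ(G)=45*cos(pi/45)/(cos(pi/45) + 1) ≤ χ(Ḡ)=23 (both strict).

45*cos(pi/45)/(cos(pi/45) + 1)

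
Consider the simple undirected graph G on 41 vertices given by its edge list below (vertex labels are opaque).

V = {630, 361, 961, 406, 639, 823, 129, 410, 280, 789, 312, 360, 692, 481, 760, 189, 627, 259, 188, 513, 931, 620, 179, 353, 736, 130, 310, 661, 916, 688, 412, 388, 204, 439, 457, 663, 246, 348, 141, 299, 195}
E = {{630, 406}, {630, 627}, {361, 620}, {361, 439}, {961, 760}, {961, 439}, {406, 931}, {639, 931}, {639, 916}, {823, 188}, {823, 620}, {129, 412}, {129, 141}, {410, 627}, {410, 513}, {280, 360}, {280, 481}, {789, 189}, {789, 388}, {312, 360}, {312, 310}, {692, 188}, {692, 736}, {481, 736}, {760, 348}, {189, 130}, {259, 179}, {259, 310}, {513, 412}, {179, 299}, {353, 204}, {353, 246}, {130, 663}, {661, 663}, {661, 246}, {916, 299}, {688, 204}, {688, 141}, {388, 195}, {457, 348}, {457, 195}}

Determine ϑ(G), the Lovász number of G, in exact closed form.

41*cos(pi/41)/(cos(pi/41) + 1)

N(692) = {188, 736}, |N(692)| = 2.
deg(410) = 2; N(410) = {627, 513}.
Vertex 412 has 2 neighbors: 129, 513.
Vertex 627 has 2 neighbors: 630, 410.
deg(v) = 2 for all v (|V|=41); the odd cycle C_{41}.
Distinct eigenvalues (to 4 d.p.): [2.0, 1.9766, 1.9068, 1.7923, 1.6359, 1.441, 1.2125, 0.9554, 0.676, 0.3808, 0.0766, -0.2294, -0.53, -0.8181, -1.0871, -1.3307, -1.543, -1.7191, -1.855, -1.9474, -1.9941].
Lovász: ϑ = −41(-2*cos(pi/41))/(2+-(-1)*2*cos(pi/41)) = 41*cos(pi/41)/(cos(pi/41) + 1).
Numerically 20.46988.
20 ≤ 41*cos(pi/41)/(cos(pi/41) + 1) ≤ 21: both strict.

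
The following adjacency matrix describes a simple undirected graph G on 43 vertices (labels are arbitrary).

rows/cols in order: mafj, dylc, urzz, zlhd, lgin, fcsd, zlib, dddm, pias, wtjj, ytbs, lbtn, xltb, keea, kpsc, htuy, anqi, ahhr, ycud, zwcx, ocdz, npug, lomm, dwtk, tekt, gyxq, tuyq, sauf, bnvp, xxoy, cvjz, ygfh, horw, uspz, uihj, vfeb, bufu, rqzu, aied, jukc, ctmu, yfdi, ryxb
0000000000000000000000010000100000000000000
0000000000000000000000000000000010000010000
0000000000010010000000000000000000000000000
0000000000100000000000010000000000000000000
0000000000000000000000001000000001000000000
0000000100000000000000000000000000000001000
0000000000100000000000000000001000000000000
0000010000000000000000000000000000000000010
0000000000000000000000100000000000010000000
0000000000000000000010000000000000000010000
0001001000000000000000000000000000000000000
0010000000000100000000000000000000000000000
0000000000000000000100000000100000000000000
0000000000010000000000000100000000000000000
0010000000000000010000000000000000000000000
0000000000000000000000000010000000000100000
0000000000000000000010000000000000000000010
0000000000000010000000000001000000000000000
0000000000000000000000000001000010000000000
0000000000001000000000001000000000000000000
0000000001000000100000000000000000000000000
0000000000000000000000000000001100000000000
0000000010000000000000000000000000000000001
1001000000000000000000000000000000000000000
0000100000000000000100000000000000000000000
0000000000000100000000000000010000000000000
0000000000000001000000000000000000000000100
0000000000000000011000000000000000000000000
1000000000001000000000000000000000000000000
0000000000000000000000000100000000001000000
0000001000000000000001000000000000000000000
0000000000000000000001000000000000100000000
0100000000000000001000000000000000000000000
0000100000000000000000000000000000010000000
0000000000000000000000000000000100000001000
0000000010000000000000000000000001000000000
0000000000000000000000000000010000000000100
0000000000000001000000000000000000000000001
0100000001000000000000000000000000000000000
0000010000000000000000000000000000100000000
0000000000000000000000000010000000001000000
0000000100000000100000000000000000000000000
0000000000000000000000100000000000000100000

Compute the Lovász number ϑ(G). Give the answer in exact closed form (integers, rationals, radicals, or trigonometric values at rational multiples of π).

deg(npug) = 2; N(npug) = {cvjz, ygfh}.
deg(jukc) = 2; N(jukc) = {fcsd, uihj}.
Vertex zlib has 2 neighbors: ytbs, cvjz.
deg(xltb) = 2; N(xltb) = {zwcx, bnvp}.
43-vertex 2-regular graph: the odd cycle C_{43}.
spec(A) ≈ [2.0, 1.9787, 1.9152, 1.8109, 1.668, 1.4895, 1.2793, 1.0419, 0.7822, 0.5059, 0.2187, -0.073, -0.3633, -0.6458, -0.9145, -1.1637, -1.3881, -1.583, -1.7441, -1.868, -1.9522, -1.9947] (distinct, 4 d.p.).
With N=43: ϑ(G) = 43·(-(-1)*2*cos(pi/43))/(2−(-2*cos(pi/43))) = 43*cos(pi/43)/(cos(pi/43) + 1).
ϑ(G) ≈ 21.4713.
Lovász sandwich 21 ≤ 43*cos(pi/43)/(cos(pi/43) + 1) ≤ 22: both strict.

43*cos(pi/43)/(cos(pi/43) + 1)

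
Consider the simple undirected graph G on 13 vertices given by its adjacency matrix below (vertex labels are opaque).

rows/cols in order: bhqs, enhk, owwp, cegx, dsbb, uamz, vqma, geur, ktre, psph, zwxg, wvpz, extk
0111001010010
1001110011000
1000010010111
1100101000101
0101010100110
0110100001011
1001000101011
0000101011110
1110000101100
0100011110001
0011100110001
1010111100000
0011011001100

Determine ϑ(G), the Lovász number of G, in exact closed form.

N(enhk) = {bhqs, cegx, dsbb, uamz, ktre, psph}, |N(enhk)| = 6.
Vertex dsbb has 6 neighbors: enhk, cegx, uamz, geur, zwxg, wvpz.
Vertex ktre has 6 neighbors: bhqs, enhk, owwp, geur, psph, zwxg.
deg(vqma) = 6; N(vqma) = {bhqs, cegx, geur, psph, wvpz, extk}.
Regular of degree 6 on 13 vertices: strongly regular (13,6,2,3).
Distinct eigenvalues (to 4 d.p.): [6.0, 1.3028, -2.3028].
λ_max=6, λ_min=-sqrt(13)/2 - 1/2; ϑ = −13·λ_min/(λ_max−λ_min) = sqrt(13).
= 3.6055513… (decimal).

sqrt(13)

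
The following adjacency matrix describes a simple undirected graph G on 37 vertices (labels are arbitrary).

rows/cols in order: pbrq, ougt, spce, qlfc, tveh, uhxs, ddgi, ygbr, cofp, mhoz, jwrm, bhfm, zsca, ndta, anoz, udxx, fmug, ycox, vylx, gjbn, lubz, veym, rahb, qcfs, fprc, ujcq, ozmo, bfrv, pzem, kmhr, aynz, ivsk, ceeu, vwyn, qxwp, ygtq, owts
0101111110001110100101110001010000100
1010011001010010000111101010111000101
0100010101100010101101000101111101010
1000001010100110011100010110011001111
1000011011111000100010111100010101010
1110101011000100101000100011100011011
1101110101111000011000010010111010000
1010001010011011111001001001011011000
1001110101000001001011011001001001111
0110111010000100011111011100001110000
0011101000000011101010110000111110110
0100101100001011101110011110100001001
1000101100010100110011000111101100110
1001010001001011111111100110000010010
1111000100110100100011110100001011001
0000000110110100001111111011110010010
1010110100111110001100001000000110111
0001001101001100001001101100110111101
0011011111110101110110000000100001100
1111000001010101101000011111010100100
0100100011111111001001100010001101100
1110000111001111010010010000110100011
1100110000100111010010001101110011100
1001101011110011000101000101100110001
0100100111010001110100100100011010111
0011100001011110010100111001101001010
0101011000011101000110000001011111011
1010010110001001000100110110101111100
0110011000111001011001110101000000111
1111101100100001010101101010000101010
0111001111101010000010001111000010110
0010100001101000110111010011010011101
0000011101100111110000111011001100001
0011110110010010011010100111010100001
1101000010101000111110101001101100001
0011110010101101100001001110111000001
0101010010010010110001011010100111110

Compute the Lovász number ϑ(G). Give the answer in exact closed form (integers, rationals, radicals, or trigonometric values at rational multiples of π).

deg(ivsk) = 18; N(ivsk) = {spce, tveh, mhoz, jwrm, zsca, fmug, ycox, gjbn, lubz, veym, qcfs, ozmo, bfrv, kmhr, ceeu, vwyn, qxwp, owts}.
deg(vwyn) = 18; N(vwyn) = {spce, qlfc, tveh, uhxs, ygbr, cofp, bhfm, anoz, ycox, vylx, lubz, rahb, ujcq, ozmo, bfrv, kmhr, ivsk, owts}.
N(ygtq) = {spce, qlfc, tveh, uhxs, cofp, jwrm, zsca, ndta, udxx, fmug, veym, fprc, ujcq, ozmo, pzem, kmhr, aynz, owts}, |N(ygtq)| = 18.
Vertex lubz has 18 neighbors: ougt, tveh, cofp, mhoz, jwrm, bhfm, zsca, ndta, anoz, udxx, vylx, veym, rahb, ozmo, aynz, ivsk, vwyn, qxwp.
18-regular, N=37; Paley(37): SR with (k,λ,μ)=(18,8,9).
A has 3 distinct eigenvalues ≈ [18.0, 2.54138, -3.54138].
ϑ = −N·λ_min/(λ_max−λ_min) = −37·(-sqrt(37)/2 - 1/2)/(18−(-sqrt(37)/2 - 1/2)) = sqrt(37).
Numerically 6.0827625.

sqrt(37)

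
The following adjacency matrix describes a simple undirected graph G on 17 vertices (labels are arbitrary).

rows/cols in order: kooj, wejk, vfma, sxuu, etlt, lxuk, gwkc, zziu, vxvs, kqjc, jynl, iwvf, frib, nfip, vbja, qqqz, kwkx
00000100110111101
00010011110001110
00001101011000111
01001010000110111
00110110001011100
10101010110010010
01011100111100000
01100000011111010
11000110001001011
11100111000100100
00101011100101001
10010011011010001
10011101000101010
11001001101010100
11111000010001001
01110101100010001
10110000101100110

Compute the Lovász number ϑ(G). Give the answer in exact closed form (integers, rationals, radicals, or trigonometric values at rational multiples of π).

deg(kqjc) = 8; N(kqjc) = {kooj, wejk, vfma, lxuk, gwkc, zziu, iwvf, vbja}.
deg(nfip) = 8; N(nfip) = {kooj, wejk, etlt, zziu, vxvs, jynl, frib, vbja}.
Vertex vxvs has 8 neighbors: kooj, wejk, lxuk, gwkc, jynl, nfip, qqqz, kwkx.
Vertex jynl has 8 neighbors: vfma, etlt, gwkc, zziu, vxvs, iwvf, nfip, kwkx.
Every vertex has degree 8 (N=17); SR(17,8,3,4) — a Paley graph.
A has 3 distinct eigenvalues ≈ [8.0, 1.5616, -2.5616].
With N=17: ϑ(G) = 17·(-(-sqrt(17)/2 - 1/2))/(8−(-sqrt(17)/2 - 1/2)) = sqrt(17).
Numerically 4.123105626.

sqrt(17)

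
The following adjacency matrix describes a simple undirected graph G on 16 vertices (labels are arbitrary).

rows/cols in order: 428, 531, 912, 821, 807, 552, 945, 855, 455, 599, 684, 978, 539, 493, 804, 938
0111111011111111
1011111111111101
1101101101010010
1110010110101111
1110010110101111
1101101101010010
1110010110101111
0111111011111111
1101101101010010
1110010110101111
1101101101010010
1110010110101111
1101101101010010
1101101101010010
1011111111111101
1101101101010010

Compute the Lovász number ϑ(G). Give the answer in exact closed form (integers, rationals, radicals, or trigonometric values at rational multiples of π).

7

Vertex 493 has 9 neighbors: 428, 531, 821, 807, 945, 855, 599, 978, 804.
deg(912) = 9; N(912) = {428, 531, 821, 807, 945, 855, 599, 978, 804}.
N(978) = {428, 531, 912, 552, 855, 455, 684, 539, 493, 804, 938}, |N(978)| = 11.
Vertex 599 has 11 neighbors: 428, 531, 912, 552, 855, 455, 684, 539, 493, 804, 938.
Complete 4-partite, parts [7, 5, 2, 2]: perfect, ϑ = α = 7.
ϑ(G) ≈ 7.000000.
Check 7 ≤ 7 ≤ 7: collapsed.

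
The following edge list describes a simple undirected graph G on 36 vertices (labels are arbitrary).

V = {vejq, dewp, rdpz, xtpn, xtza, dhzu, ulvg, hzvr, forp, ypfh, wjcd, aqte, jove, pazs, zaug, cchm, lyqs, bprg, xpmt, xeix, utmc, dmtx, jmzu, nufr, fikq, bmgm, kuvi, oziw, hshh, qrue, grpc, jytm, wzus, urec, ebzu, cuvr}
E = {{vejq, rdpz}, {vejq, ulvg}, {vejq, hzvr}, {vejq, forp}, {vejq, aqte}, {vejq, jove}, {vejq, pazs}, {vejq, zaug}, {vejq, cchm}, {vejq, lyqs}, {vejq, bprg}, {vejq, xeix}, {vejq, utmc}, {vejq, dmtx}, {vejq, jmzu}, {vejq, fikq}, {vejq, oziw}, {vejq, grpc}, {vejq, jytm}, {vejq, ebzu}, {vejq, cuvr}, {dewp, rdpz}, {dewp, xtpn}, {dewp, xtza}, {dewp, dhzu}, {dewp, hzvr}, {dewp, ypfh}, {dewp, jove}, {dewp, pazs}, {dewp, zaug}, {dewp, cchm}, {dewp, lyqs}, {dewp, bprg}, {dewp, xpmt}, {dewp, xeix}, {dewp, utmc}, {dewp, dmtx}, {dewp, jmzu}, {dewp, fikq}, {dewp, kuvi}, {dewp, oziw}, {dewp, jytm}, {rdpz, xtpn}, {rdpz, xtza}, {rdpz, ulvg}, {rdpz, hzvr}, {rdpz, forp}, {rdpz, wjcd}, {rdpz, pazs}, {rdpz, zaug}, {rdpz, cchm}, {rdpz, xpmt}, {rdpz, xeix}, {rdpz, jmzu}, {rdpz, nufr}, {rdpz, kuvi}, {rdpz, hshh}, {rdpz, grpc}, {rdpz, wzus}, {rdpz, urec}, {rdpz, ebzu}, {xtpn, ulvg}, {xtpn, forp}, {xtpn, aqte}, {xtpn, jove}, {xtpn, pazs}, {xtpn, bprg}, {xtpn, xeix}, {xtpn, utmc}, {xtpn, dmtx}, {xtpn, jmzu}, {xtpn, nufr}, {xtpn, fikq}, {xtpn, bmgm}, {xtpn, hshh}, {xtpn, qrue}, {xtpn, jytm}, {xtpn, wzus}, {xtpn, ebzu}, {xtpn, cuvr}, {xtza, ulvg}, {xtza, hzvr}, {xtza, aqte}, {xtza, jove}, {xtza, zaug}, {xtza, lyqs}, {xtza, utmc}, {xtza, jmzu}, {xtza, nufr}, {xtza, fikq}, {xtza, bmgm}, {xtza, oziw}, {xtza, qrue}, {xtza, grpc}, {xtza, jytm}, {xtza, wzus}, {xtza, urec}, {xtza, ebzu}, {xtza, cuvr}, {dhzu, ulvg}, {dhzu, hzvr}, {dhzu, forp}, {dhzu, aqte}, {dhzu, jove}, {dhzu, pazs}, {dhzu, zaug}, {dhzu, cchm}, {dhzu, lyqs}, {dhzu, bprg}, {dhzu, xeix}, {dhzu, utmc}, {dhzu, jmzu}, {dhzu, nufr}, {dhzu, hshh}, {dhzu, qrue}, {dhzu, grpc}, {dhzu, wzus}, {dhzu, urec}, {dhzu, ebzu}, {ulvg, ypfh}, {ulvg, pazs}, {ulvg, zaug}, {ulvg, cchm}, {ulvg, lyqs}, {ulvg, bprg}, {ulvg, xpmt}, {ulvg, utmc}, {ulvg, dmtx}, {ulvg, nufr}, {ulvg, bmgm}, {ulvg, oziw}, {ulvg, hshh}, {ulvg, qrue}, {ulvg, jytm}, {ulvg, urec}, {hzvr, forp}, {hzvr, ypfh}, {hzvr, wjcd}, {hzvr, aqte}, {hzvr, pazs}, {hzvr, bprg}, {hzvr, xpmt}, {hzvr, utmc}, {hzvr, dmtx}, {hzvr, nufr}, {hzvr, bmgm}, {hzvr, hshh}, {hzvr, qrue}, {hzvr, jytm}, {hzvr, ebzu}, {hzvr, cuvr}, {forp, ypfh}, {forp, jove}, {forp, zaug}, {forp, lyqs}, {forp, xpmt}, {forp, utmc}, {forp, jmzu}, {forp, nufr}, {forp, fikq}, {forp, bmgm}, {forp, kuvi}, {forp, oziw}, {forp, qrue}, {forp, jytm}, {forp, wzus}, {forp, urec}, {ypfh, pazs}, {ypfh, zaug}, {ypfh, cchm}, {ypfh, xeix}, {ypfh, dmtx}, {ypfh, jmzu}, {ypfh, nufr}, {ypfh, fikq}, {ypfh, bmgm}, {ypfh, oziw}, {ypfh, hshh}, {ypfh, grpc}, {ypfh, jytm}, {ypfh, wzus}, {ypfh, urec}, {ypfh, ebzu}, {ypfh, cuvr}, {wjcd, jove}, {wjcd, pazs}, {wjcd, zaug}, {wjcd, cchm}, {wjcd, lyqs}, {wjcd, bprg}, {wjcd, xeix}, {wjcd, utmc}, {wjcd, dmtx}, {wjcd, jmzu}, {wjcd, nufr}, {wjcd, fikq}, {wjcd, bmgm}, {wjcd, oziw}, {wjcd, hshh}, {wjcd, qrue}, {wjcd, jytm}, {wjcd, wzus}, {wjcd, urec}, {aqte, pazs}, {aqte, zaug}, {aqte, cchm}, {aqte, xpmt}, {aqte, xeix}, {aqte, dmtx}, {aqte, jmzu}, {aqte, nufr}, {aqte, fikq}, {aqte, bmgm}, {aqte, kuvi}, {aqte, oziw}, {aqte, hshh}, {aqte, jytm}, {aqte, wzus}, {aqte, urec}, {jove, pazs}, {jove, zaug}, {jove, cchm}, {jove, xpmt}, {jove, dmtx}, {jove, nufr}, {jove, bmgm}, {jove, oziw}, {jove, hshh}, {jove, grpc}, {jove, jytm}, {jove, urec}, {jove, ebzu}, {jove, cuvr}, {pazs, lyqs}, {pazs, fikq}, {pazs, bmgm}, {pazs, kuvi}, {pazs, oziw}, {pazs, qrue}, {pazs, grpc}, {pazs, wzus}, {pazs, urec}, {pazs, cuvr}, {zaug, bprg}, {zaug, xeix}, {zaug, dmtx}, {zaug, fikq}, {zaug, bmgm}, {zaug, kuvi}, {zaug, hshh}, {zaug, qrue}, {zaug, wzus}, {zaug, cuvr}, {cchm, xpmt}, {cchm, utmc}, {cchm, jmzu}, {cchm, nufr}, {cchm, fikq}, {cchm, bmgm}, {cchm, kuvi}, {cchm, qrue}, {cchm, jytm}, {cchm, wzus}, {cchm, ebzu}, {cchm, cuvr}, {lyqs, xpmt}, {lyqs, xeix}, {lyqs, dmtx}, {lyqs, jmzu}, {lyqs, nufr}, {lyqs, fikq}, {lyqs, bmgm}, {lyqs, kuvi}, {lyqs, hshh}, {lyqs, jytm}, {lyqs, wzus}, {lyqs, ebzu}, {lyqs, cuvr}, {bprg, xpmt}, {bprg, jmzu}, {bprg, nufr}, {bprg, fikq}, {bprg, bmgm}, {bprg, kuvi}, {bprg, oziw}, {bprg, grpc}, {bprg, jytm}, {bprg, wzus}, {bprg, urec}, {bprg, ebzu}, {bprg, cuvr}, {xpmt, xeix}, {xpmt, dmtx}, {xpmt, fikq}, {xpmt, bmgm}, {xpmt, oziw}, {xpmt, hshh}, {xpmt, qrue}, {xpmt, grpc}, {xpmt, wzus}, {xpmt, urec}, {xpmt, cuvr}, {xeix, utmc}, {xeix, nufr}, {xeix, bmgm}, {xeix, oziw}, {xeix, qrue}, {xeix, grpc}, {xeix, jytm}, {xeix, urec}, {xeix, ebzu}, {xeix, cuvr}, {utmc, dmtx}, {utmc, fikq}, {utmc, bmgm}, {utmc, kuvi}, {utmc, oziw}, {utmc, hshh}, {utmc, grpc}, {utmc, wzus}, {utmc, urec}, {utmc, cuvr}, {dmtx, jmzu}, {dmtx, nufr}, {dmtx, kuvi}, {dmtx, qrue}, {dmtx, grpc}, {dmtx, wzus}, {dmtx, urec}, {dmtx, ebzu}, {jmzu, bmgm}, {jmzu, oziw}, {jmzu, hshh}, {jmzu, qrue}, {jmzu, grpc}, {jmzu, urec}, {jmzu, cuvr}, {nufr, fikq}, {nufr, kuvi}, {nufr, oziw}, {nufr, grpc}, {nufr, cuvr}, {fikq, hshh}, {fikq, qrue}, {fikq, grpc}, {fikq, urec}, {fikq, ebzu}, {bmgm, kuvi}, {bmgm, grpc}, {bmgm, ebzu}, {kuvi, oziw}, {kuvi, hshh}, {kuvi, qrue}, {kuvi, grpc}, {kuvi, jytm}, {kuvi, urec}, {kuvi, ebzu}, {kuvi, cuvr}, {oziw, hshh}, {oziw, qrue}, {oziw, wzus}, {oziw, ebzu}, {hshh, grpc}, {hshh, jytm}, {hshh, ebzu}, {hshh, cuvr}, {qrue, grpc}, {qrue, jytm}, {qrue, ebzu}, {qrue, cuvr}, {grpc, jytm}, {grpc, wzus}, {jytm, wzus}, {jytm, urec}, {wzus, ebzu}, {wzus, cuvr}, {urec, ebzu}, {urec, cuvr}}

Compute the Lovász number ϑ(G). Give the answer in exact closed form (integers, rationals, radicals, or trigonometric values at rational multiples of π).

8

deg(oziw) = 21; N(oziw) = {vejq, dewp, xtza, ulvg, forp, ypfh, wjcd, aqte, jove, pazs, bprg, xpmt, xeix, utmc, jmzu, nufr, kuvi, hshh, qrue, wzus, ebzu}.
Vertex ypfh has 21 neighbors: dewp, ulvg, hzvr, forp, pazs, zaug, cchm, xeix, dmtx, jmzu, nufr, fikq, bmgm, oziw, hshh, grpc, jytm, wzus, urec, ebzu, cuvr.
Vertex ebzu has 21 neighbors: vejq, rdpz, xtpn, xtza, dhzu, hzvr, ypfh, jove, cchm, lyqs, bprg, xeix, dmtx, fikq, bmgm, kuvi, oziw, hshh, qrue, wzus, urec.
N(jove) = {vejq, dewp, xtpn, xtza, dhzu, forp, wjcd, pazs, zaug, cchm, xpmt, dmtx, nufr, bmgm, oziw, hshh, grpc, jytm, urec, ebzu, cuvr}, |N(jove)| = 21.
36-vertex 21-regular graph: this is K(9,2), the Kneser graph.
spec(A) ≈ [21.0, 1.0, -6.0] (distinct, 6 d.p.).
λ_max=21, λ_min=-6; ϑ = −36·λ_min/(λ_max−λ_min) = 8.
= 8.000000… (decimal).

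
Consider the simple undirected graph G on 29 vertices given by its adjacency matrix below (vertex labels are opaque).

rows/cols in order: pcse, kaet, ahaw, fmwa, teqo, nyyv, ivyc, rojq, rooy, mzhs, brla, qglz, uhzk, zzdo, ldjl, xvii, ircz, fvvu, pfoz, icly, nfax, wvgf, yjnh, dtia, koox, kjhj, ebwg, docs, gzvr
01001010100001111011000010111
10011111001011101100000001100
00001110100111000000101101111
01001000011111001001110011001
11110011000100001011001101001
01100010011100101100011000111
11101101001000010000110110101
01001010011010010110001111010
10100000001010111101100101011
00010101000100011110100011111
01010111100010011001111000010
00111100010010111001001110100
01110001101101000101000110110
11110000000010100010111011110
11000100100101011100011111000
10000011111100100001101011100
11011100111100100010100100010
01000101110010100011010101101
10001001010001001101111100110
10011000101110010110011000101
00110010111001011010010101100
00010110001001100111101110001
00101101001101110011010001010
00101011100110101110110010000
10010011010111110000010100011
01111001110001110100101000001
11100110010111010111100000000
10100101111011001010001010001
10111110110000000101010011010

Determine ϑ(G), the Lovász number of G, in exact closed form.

N(nfax) = {ahaw, fmwa, ivyc, rooy, mzhs, brla, zzdo, xvii, ircz, pfoz, wvgf, dtia, kjhj, ebwg}, |N(nfax)| = 14.
Vertex teqo has 14 neighbors: pcse, kaet, ahaw, fmwa, ivyc, rojq, qglz, ircz, pfoz, icly, yjnh, dtia, kjhj, gzvr.
Vertex rojq has 14 neighbors: kaet, teqo, ivyc, mzhs, brla, uhzk, xvii, fvvu, pfoz, yjnh, dtia, koox, kjhj, docs.
N(gzvr) = {pcse, ahaw, fmwa, teqo, nyyv, ivyc, rooy, mzhs, fvvu, icly, wvgf, koox, kjhj, docs}, |N(gzvr)| = 14.
Regular of degree 14 on 29 vertices: strongly regular (29,14,6,7).
Distinct eigenvalues (to 4 d.p.): [14.0, 2.1926, -3.1926].
ϑ = −N·λ_min/(λ_max−λ_min) = −29·(-sqrt(29)/2 - 1/2)/(14−(-sqrt(29)/2 - 1/2)) = sqrt(29).
= 5.3852… (decimal).

sqrt(29)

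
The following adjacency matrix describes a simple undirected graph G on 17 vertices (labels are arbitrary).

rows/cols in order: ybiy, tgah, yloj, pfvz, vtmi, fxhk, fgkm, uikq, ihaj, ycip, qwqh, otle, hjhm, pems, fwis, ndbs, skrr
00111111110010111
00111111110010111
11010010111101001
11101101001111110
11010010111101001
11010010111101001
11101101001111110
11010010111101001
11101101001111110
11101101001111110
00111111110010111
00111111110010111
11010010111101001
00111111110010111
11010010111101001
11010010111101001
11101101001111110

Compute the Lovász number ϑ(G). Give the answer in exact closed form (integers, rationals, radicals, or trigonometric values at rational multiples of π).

Vertex ndbs has 10 neighbors: ybiy, tgah, pfvz, fgkm, ihaj, ycip, qwqh, otle, pems, skrr.
Vertex hjhm has 10 neighbors: ybiy, tgah, pfvz, fgkm, ihaj, ycip, qwqh, otle, pems, skrr.
Vertex pems has 12 neighbors: yloj, pfvz, vtmi, fxhk, fgkm, uikq, ihaj, ycip, hjhm, fwis, ndbs, skrr.
Vertex ihaj has 12 neighbors: ybiy, tgah, yloj, vtmi, fxhk, uikq, qwqh, otle, hjhm, pems, fwis, ndbs.
G = K_{7,5,5}: α = 7 = χ(Ḡ), so ϑ = 7.
≈ 7.00000000 (to 8 d.p.).
Lovász sandwich 7 ≤ 7 ≤ 7: collapsed.

7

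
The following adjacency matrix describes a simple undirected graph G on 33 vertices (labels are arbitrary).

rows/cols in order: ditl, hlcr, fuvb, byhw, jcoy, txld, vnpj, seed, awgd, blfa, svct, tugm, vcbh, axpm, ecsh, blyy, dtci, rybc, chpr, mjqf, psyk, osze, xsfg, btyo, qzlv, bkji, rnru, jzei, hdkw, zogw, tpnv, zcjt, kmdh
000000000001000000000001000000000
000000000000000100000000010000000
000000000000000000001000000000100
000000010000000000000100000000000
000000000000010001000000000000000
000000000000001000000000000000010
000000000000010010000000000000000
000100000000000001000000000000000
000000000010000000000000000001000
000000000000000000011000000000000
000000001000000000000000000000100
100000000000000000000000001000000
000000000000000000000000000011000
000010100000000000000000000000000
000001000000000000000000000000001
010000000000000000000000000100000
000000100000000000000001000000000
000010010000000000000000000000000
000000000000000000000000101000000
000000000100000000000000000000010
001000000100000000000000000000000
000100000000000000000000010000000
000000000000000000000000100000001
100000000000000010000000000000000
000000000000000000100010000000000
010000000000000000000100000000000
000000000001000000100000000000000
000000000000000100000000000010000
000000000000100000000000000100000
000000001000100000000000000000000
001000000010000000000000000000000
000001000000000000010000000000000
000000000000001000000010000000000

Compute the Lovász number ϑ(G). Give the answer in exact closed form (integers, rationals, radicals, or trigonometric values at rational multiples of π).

33*cos(pi/33)/(cos(pi/33) + 1)

deg(dtci) = 2; N(dtci) = {vnpj, btyo}.
deg(zcjt) = 2; N(zcjt) = {txld, mjqf}.
Vertex qzlv has 2 neighbors: chpr, xsfg.
Vertex xsfg has 2 neighbors: qzlv, kmdh.
2-regular, N=33; a single 33-cycle (edge-transitive).
spec(A) ≈ [2.0, 1.964, 1.857, 1.683, 1.447, 1.16, 0.831, 0.472, 0.095, -0.285, -0.654, -1.0, -1.31, -1.572, -1.778, -1.919, -1.991] (distinct, 3 d.p.).
Lovász (edge-transitive): ϑ = −33·(-2*cos(pi/33))/((2)−(-2*cos(pi/33))) = 33*cos(pi/33)/(cos(pi/33) + 1).
= 16.4626… (decimal).
Sandwich: α(G)=16 ≤ ϑ(G)=33*cos(pi/33)/(cos(pi/33) + 1) ≤ χ(Ḡ)=17 (both strict).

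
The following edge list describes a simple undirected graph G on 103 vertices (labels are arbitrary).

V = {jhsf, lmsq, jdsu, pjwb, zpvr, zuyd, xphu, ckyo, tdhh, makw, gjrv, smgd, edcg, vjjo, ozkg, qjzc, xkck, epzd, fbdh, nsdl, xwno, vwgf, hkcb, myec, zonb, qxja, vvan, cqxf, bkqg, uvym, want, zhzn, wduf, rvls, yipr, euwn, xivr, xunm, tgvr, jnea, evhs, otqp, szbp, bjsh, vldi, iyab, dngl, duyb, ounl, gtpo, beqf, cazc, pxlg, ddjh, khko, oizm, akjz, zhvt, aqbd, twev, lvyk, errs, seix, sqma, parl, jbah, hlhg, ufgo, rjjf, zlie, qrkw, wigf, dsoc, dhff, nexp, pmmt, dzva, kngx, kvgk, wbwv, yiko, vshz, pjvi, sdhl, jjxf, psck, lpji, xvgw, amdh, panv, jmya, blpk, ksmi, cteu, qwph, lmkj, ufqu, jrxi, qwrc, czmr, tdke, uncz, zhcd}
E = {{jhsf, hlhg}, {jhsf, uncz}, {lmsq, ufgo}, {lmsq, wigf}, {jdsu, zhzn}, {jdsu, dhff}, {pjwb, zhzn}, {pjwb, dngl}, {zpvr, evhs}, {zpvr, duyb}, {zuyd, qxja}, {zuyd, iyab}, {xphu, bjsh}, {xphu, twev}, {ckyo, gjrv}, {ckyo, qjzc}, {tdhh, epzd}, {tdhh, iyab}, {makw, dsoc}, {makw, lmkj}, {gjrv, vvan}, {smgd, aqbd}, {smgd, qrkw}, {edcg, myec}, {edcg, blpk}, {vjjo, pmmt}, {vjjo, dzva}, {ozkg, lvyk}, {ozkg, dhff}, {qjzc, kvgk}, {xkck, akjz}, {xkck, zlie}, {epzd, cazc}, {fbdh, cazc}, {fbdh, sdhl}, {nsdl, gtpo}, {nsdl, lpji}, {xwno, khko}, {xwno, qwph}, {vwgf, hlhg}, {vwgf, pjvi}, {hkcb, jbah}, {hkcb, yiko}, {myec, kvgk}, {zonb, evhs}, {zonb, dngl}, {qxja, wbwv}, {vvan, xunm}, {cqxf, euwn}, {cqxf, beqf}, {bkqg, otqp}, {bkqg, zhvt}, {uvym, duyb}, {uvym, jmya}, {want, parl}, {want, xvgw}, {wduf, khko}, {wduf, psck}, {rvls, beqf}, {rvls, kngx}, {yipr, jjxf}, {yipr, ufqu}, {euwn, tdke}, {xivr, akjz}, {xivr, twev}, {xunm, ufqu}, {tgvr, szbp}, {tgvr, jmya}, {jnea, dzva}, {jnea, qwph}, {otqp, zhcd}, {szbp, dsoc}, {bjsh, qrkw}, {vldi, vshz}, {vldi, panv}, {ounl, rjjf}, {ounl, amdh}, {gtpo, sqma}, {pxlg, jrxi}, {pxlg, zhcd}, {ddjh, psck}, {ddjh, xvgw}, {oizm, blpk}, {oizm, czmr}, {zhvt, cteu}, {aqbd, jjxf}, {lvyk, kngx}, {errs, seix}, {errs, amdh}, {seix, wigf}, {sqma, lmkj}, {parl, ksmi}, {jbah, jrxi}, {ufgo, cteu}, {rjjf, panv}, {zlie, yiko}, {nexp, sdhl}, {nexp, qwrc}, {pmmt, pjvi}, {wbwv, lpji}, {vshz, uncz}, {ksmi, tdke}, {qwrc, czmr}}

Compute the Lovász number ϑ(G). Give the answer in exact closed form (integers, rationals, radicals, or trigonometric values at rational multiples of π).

N(vwgf) = {hlhg, pjvi}, |N(vwgf)| = 2.
Vertex iyab has 2 neighbors: zuyd, tdhh.
deg(parl) = 2; N(parl) = {want, ksmi}.
Vertex cazc has 2 neighbors: epzd, fbdh.
G on 103 vertices is 2-regular; connected 2-regular on 103 ⇒ C_{103}.
Distinct eigenvalues (to 5 d.p.): [2.0, 1.99628, 1.98513, 1.9666, 1.94076, 1.90769, 1.86752, 1.82041, 1.76653, 1.70608, 1.63928, 1.56638, 1.48765, 1.40339, 1.31391, 1.21954, 1.12063, 1.01756, 0.9107, 0.80045, 0.68722, 0.57144, 0.45353, 0.33394, 0.2131, 0.09147, -0.0305, -0.15236, -0.27365, -0.39392, -0.51273, -0.62963, -0.74418, -0.85597, -0.96458, -1.06959, -1.17063, -1.26731, -1.35928, -1.44619, -1.52772, -1.60357, -1.67345, -1.73711, -1.79431, -1.84483, -1.88849, -1.92512, -1.95459, -1.97679, -1.99163, -1.99907].
−103·(-2*cos(pi/103)) / ((2)−(-2*cos(pi/103))) = 103*cos(pi/103)/(cos(pi/103) + 1) = ϑ(G).
ϑ(G) ≈ 51.48802047.
Lovász sandwich 51 ≤ 103*cos(pi/103)/(cos(pi/103) + 1) ≤ 52: both strict.

103*cos(pi/103)/(cos(pi/103) + 1)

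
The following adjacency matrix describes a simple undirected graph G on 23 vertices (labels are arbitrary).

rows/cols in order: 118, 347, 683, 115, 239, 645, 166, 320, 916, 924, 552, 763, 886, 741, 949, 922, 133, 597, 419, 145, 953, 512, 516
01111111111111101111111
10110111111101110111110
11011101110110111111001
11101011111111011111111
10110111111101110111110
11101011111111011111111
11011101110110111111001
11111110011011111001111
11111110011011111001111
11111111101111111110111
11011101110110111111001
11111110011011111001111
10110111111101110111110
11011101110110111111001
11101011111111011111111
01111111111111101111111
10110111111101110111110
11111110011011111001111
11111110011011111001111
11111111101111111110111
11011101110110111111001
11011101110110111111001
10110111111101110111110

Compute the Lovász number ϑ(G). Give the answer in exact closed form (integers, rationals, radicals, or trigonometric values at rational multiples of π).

6

Vertex 953 has 17 neighbors: 118, 347, 115, 239, 645, 320, 916, 924, 763, 886, 949, 922, 133, 597, 419, 145, 516.
N(763) = {118, 347, 683, 115, 239, 645, 166, 924, 552, 886, 741, 949, 922, 133, 145, 953, 512, 516}, |N(763)| = 18.
Vertex 916 has 18 neighbors: 118, 347, 683, 115, 239, 645, 166, 924, 552, 886, 741, 949, 922, 133, 145, 953, 512, 516.
N(552) = {118, 347, 115, 239, 645, 320, 916, 924, 763, 886, 949, 922, 133, 597, 419, 145, 516}, |N(552)| = 17.
Complete multipartite on [6, 5, 5, 3, 2, 2]: sandwich collapses at ϑ=6.
Numerically 6.00000000.
6 ≤ 6 ≤ 6: collapsed.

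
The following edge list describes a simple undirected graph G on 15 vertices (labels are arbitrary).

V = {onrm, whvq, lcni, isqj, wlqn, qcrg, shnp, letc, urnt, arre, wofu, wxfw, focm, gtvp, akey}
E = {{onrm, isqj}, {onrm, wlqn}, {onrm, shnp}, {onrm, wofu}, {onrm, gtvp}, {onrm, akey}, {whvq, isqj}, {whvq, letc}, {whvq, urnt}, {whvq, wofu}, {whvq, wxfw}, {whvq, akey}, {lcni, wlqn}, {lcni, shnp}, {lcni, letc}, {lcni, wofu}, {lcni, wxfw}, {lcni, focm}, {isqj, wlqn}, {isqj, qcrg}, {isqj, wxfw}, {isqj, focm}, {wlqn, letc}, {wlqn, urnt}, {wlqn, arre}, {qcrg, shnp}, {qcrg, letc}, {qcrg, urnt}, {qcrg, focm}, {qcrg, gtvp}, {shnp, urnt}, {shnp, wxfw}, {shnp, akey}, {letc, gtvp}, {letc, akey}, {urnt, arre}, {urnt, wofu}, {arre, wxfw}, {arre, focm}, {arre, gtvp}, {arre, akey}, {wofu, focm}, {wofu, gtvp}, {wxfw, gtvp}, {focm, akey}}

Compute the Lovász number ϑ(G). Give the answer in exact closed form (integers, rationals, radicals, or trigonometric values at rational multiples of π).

Vertex qcrg has 6 neighbors: isqj, shnp, letc, urnt, focm, gtvp.
deg(lcni) = 6; N(lcni) = {wlqn, shnp, letc, wofu, wxfw, focm}.
Vertex isqj has 6 neighbors: onrm, whvq, wlqn, qcrg, wxfw, focm.
Vertex wxfw has 6 neighbors: whvq, lcni, isqj, shnp, arre, gtvp.
6-regular, N=15; Kneser-type, 2-subsets of [6].
The 3 distinct eigenvalues: [6.0, 1.0, -3.0].
With N=15: ϑ(G) = 15·(-1*(-3))/(6−(-3)) = 5.
= 5.0000… (decimal).

5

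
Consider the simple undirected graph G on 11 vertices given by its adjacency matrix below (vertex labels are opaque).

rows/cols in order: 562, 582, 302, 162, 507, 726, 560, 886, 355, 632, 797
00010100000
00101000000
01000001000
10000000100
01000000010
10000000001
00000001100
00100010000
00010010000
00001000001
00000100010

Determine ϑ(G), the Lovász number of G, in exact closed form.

deg(726) = 2; N(726) = {562, 797}.
deg(886) = 2; N(886) = {302, 560}.
deg(560) = 2; N(560) = {886, 355}.
Vertex 797 has 2 neighbors: 726, 632.
Regular of degree 2 on 11 vertices: a single 11-cycle (edge-transitive).
spec(A) ≈ [2.0, 1.68251, 0.83083, -0.28463, -1.30972, -1.91899] (distinct, 5 d.p.).
Lovász: ϑ = −11(-2*cos(pi/11))/(2+-(-1)*2*cos(pi/11)) = 11*cos(pi/11)/(cos(pi/11) + 1).
ϑ(G) ≈ 5.3863.
5 ≤ 11*cos(pi/11)/(cos(pi/11) + 1) ≤ 6: both strict.

11*cos(pi/11)/(cos(pi/11) + 1)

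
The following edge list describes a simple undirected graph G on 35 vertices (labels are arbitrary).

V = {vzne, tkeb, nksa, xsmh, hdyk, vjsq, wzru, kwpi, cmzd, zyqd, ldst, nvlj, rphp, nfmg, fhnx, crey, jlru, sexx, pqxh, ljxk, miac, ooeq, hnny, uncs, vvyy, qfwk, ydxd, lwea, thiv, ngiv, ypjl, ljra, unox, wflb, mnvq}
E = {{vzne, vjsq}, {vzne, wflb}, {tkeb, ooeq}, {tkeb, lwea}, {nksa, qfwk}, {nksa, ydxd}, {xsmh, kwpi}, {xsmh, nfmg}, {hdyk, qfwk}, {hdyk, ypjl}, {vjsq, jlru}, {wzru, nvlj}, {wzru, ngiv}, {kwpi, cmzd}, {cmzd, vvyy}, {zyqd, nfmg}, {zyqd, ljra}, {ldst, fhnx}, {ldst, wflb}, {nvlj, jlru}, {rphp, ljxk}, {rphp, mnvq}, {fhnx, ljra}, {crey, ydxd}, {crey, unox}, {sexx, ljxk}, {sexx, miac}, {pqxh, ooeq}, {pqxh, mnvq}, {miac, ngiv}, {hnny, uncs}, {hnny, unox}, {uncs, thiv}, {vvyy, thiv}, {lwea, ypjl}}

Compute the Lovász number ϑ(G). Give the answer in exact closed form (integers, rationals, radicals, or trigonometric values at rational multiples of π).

35*cos(pi/35)/(cos(pi/35) + 1)

N(ngiv) = {wzru, miac}, |N(ngiv)| = 2.
N(ooeq) = {tkeb, pqxh}, |N(ooeq)| = 2.
N(wflb) = {vzne, ldst}, |N(wflb)| = 2.
N(miac) = {sexx, ngiv}, |N(miac)| = 2.
deg(v) = 2 for all v (|V|=35); the odd cycle C_{35}.
Distinct eigenvalues (to 6 d.p.): [2.0, 1.967859, 1.87247, 1.716898, 1.506143, 1.24698, 0.947737, 0.618034, 0.268467, -0.08973, -0.445042, -0.78605, -1.101794, -1.382125, -1.618034, -1.801938, -1.927926, -1.991949].
With N=35: ϑ(G) = 35·(-(-1)*2*cos(pi/35))/(2−(-2*cos(pi/35))) = 35*cos(pi/35)/(cos(pi/35) + 1).
≈ 17.464704027 (to 9 d.p.).
Check 17 ≤ 35*cos(pi/35)/(cos(pi/35) + 1) ≤ 18: both strict.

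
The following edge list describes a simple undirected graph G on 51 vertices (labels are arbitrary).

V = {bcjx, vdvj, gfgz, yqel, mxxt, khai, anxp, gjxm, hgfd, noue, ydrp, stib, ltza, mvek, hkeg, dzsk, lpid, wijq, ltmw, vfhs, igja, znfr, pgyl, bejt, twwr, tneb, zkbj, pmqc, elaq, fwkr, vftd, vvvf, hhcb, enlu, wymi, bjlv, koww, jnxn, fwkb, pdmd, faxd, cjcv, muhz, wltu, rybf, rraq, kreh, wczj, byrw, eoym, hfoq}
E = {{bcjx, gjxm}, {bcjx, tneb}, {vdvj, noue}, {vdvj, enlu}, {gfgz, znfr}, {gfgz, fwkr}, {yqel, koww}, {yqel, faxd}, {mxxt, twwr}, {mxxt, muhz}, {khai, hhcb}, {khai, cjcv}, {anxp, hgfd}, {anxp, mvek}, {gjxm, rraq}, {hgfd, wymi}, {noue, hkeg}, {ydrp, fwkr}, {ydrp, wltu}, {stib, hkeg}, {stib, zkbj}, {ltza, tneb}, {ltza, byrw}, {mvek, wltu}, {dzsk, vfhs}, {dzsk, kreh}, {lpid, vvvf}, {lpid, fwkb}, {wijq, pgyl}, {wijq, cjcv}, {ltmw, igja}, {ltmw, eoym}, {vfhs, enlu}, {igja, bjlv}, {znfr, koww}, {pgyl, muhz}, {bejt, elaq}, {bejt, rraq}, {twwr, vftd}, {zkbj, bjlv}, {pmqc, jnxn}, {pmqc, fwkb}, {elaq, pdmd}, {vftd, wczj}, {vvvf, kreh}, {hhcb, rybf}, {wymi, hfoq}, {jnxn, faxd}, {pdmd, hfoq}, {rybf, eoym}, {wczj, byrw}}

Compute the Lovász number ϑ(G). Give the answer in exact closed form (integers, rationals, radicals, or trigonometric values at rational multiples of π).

Vertex wijq has 2 neighbors: pgyl, cjcv.
Vertex ydrp has 2 neighbors: fwkr, wltu.
Vertex gjxm has 2 neighbors: bcjx, rraq.
Vertex stib has 2 neighbors: hkeg, zkbj.
51-vertex 2-regular graph: a single 51-cycle (edge-transitive).
Distinct eigenvalues (to 4 d.p.): [2.0, 1.9848, 1.9396, 1.8649, 1.762, 1.6324, 1.478, 1.3012, 1.1047, 0.8915, 0.6647, 0.4279, 0.1845, -0.0616, -0.3068, -0.5473, -0.7796, -1.0, -1.2053, -1.3923, -1.5582, -1.7004, -1.8169, -1.9059, -1.9659, -1.9962].
λ_max=2, λ_min=-2*cos(pi/51); ϑ = −51·λ_min/(λ_max−λ_min) = 51*cos(pi/51)/(cos(pi/51) + 1).
Numerically 25.475794.
Sandwich: α(G)=25 ≤ ϑ(G)=51*cos(pi/51)/(cos(pi/51) + 1) ≤ χ(Ḡ)=26 (both strict).

51*cos(pi/51)/(cos(pi/51) + 1)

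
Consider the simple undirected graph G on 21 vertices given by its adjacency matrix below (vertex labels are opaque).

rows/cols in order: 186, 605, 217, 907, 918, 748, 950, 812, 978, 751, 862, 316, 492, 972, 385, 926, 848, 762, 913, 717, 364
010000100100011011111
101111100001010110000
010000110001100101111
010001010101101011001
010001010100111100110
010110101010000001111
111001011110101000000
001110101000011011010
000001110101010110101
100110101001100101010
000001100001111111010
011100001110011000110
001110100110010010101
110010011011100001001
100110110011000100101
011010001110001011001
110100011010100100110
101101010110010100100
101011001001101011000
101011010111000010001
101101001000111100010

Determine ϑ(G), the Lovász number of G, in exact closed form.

deg(605) = 10; N(605) = {186, 217, 907, 918, 748, 950, 316, 972, 926, 848}.
deg(364) = 10; N(364) = {186, 217, 907, 748, 978, 492, 972, 385, 926, 717}.
N(812) = {217, 907, 918, 950, 978, 972, 385, 848, 762, 717}, |N(812)| = 10.
Vertex 950 has 10 neighbors: 186, 605, 217, 748, 812, 978, 751, 862, 492, 385.
Regular of degree 10 on 21 vertices: Kneser K(7,2) on C(7,2)=21 vertices.
The 3 distinct eigenvalues: [10.0, 1.0, -4.0].
λ_max=10, λ_min=-4; ϑ = −21·λ_min/(λ_max−λ_min) = 6.
= 6.00000000… (decimal).

6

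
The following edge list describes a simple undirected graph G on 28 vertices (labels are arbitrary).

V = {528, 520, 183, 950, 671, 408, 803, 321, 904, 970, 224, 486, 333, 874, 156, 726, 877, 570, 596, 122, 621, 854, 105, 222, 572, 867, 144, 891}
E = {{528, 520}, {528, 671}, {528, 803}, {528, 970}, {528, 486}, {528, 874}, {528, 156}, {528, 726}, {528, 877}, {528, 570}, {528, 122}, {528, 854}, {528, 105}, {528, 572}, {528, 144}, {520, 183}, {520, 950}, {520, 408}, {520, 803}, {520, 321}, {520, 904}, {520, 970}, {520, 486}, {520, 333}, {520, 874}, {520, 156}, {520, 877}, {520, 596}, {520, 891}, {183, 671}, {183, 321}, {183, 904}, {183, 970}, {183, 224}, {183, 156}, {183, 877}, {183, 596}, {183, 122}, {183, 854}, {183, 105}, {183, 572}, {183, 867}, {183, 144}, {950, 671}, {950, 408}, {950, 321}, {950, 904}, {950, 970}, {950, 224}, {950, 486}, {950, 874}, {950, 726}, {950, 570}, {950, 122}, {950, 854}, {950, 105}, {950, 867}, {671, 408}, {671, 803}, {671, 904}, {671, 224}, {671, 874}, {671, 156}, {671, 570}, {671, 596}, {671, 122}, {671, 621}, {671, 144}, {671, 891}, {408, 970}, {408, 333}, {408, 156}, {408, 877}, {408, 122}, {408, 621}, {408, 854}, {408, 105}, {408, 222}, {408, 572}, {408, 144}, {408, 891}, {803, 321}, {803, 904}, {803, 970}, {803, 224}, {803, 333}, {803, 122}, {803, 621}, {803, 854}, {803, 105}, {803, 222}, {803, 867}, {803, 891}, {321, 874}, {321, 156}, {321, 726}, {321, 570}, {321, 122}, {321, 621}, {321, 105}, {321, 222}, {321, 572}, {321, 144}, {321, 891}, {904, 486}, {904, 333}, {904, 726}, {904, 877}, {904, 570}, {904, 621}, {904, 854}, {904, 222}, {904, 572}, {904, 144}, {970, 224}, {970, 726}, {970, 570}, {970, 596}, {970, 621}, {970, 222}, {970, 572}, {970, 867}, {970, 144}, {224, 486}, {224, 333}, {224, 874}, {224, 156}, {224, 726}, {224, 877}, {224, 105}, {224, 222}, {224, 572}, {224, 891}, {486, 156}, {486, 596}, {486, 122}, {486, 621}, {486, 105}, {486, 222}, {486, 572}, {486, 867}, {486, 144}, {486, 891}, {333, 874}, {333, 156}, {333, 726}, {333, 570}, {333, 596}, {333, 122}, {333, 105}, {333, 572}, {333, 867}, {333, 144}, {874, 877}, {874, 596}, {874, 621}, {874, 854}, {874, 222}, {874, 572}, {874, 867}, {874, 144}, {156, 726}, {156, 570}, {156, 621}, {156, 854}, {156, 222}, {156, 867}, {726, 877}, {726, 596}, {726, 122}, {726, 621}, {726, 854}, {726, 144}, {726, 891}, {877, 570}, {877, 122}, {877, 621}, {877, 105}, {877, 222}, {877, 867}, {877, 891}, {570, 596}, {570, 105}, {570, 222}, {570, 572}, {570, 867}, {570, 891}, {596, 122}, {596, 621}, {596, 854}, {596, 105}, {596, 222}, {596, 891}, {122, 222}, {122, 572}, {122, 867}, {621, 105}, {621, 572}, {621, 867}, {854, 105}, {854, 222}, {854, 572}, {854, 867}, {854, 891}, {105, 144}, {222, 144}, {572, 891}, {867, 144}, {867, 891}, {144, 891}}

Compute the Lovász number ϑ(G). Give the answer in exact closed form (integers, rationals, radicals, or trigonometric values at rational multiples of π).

Vertex 803 has 15 neighbors: 528, 520, 671, 321, 904, 970, 224, 333, 122, 621, 854, 105, 222, 867, 891.
N(224) = {183, 950, 671, 803, 970, 486, 333, 874, 156, 726, 877, 105, 222, 572, 891}, |N(224)| = 15.
N(867) = {183, 950, 803, 970, 486, 333, 874, 156, 877, 570, 122, 621, 854, 144, 891}, |N(867)| = 15.
Vertex 408 has 15 neighbors: 520, 950, 671, 970, 333, 156, 877, 122, 621, 854, 105, 222, 572, 144, 891.
deg(v) = 15 for all v (|V|=28); this is K(8,2), the Kneser graph.
Distinct eigenvalues (to 4 d.p.): [15.0, 1.0, -5.0].
−28·(-5) / ((15)−(-5)) = 7 = ϑ(G).
ϑ(G) ≈ 7.00000000.

7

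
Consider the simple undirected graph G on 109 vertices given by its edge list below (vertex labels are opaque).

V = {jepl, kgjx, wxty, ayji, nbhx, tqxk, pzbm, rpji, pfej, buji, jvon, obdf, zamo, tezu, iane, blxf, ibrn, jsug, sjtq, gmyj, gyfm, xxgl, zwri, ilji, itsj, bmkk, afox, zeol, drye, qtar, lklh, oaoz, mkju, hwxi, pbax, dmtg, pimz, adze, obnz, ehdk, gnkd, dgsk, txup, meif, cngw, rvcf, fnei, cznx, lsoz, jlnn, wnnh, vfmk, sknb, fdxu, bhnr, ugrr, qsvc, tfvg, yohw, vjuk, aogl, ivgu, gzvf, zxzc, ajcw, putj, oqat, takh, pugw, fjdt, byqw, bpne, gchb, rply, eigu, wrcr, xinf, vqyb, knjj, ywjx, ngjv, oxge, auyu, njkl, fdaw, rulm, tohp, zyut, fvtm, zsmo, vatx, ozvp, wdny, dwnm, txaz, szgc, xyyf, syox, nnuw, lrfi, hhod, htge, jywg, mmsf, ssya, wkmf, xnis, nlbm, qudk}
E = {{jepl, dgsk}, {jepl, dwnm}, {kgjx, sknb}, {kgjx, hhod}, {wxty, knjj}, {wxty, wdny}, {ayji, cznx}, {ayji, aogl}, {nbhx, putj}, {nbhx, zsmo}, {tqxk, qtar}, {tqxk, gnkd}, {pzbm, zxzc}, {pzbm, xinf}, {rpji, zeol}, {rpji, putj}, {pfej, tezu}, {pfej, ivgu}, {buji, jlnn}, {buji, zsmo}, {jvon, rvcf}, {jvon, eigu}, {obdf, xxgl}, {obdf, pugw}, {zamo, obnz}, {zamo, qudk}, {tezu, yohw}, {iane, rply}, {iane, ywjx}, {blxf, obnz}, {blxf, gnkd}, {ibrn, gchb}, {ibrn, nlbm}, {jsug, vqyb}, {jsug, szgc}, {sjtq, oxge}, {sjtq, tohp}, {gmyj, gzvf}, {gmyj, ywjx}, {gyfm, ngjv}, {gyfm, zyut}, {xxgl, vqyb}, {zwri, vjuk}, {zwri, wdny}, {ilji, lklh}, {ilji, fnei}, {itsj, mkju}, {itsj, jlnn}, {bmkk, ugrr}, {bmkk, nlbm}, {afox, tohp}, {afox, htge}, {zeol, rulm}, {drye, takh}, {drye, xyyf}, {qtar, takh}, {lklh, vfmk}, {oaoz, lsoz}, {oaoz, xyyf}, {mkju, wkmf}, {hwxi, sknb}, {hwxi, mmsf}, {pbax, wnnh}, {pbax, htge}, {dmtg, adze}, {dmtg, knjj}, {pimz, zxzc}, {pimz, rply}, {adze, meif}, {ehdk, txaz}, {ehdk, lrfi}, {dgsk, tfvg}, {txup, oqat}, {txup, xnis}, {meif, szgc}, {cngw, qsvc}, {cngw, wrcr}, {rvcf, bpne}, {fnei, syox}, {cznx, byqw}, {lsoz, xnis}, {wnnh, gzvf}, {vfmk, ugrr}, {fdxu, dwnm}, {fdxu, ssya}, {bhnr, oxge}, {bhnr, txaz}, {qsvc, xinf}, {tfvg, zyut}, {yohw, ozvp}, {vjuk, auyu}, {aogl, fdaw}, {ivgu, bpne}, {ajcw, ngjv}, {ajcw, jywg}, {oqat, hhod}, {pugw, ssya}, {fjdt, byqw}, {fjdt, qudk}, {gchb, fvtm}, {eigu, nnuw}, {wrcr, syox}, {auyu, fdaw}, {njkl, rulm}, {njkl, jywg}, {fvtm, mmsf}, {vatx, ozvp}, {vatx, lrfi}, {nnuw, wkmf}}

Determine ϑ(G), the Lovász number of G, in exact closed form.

109*cos(pi/109)/(cos(pi/109) + 1)

deg(bmkk) = 2; N(bmkk) = {ugrr, nlbm}.
deg(bpne) = 2; N(bpne) = {rvcf, ivgu}.
deg(aogl) = 2; N(aogl) = {ayji, fdaw}.
deg(zeol) = 2; N(zeol) = {rpji, rulm}.
G on 109 vertices is 2-regular; this is C_{109}, the 109-cycle.
A has 55 distinct eigenvalues ≈ [2.0, 1.997, 1.987, 1.97, 1.947, 1.918, 1.882, 1.839, 1.791, 1.737, 1.677, 1.611, 1.54, 1.464, 1.383, 1.298, 1.208, 1.114, 1.017, 0.916, 0.812, 0.705, 0.596, 0.485, 0.372, 0.259, 0.144, 0.029, -0.086, -0.201, -0.316, -0.429, -0.541, -0.651, -0.759, -0.864, -0.967, -1.066, -1.162, -1.253, -1.341, -1.424, -1.503, -1.576, -1.645, -1.708, -1.765, -1.816, -1.861, -1.9, -1.933, -1.959, -1.979, -1.993, -1.999].
With N=109: ϑ(G) = 109·(-(-1)*2*cos(pi/109))/(2−(-2*cos(pi/109))) = 109*cos(pi/109)/(cos(pi/109) + 1).
ϑ(G) ≈ 54.48868.
54 ≤ 109*cos(pi/109)/(cos(pi/109) + 1) ≤ 55: both strict.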